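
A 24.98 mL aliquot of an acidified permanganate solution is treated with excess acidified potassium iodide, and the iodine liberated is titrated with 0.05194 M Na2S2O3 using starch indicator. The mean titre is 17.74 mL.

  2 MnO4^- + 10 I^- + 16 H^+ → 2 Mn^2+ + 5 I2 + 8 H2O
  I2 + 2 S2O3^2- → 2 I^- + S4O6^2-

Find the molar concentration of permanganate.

n(S2O3^2-) = 0.01774 × 0.05194 = 9.214 × 10^-4 mol
n(I2) = n(S2O3^2-)/2 = 4.607 × 10^-4 mol
From the 2:5 ratio, n(MnO4^-) in the aliquot = 2/5 × 4.607 × 10^-4 = 1.843 × 10^-4 mol
[MnO4^-] = 1.843 × 10^-4 / 0.02498 = 0.007377 mol/L

0.007377 M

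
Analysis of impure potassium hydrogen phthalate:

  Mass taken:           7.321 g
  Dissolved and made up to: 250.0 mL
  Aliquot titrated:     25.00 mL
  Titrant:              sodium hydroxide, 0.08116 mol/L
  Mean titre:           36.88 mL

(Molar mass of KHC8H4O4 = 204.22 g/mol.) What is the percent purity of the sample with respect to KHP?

KHC8H4O4 + NaOH → KNaC8H4O4 + H2O
n(NaOH) per titration = 0.03688 × 0.08116 = 2.993 × 10^-3 mol
n(KHC8H4O4) in each aliquot = 2.993 × 10^-3 mol (1:1 ratio)
n(KHC8H4O4) in the whole flask = 2.993 × 10^-3 × 250.0/25.00 = 0.02993 mol
mass of KHC8H4O4 = 0.02993 × 204.22 = 6.113 g
% KHC8H4O4 = 6.113 / 7.321 × 100 = 83.50 %

83.50 %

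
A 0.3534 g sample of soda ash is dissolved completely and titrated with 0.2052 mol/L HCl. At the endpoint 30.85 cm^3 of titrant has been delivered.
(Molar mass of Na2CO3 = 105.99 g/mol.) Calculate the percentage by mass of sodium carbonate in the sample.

Na2CO3 + 2 HCl → 2 NaCl + H2O + CO2
n(HCl) = 0.03085 L × 0.2052 mol/L = 6.330 × 10^-3 mol
From the 1:2 ratio, n(Na2CO3) = 1/2 × 6.330 × 10^-3 = 3.165 × 10^-3 mol
mass of Na2CO3 = 3.165 × 10^-3 × 105.99 g/mol = 0.3355 g
% Na2CO3 = 0.3355 / 0.3534 × 100 = 94.93 %

94.93 %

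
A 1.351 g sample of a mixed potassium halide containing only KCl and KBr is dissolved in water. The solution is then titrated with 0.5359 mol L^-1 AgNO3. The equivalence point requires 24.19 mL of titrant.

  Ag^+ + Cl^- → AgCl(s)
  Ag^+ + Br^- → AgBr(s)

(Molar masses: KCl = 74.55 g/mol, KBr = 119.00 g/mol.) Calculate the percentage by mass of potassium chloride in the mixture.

23.79 %

n(AgNO3) = 0.02419 × 0.5359 = 0.01296 mol
Let x = n(KCl), y = n(KBr).
Titrant: 1x + 1y = 0.01296;  mass: 74.55x + 119.00y = 1.351
Solving, x = 4.312 × 10^-3 mol, y = 8.652 × 10^-3 mol
mass of KCl = 4.312 × 10^-3 × 74.55 = 0.3214 g
% KCl = 0.3214 / 1.351 × 100 = 23.79 %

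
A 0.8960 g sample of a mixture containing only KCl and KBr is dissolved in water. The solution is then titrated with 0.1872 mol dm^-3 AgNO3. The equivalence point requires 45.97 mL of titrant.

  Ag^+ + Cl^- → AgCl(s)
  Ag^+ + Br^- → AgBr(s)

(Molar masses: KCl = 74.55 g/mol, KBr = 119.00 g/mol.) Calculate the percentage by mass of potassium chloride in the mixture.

n(AgNO3) = 0.04597 × 0.1872 = 8.606 × 10^-3 mol
Let x = n(KCl), y = n(KBr).
Titrant: 1x + 1y = 8.606 × 10^-3;  mass: 74.55x + 119.00y = 0.8960
Solving, x = 2.881 × 10^-3 mol, y = 5.724 × 10^-3 mol
mass of KCl = 2.881 × 10^-3 × 74.55 = 0.2148 g
% KCl = 0.2148 / 0.8960 × 100 = 23.97 %

23.97 %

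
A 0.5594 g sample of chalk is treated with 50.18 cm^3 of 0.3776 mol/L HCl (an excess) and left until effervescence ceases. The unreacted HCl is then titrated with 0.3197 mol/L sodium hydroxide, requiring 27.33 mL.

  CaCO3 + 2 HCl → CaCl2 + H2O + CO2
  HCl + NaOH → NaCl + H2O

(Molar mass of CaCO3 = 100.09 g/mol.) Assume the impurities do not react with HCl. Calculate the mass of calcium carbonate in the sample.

n(HCl) added = 0.05018 × 0.3776 = 0.01895 mol
n(NaOH) used in back-titration = 0.02733 × 0.3197 = 8.737 × 10^-3 mol
n(HCl) left over = 8.737 × 10^-3 mol (1:1 ratio)
n(HCl) consumed by analyte = 0.01895 − 8.737 × 10^-3 = 0.01021 mol
From the 1:2 ratio, n(CaCO3) = 1/2 × 0.01021 = 5.105 × 10^-3 mol
mass of CaCO3 = 5.105 × 10^-3 × 100.09 = 0.5110 g

0.5110 g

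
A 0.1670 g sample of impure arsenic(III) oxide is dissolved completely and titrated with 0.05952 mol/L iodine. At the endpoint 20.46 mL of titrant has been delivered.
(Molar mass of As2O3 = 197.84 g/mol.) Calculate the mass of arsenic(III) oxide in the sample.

As2O3 + 2 I2 + 2 H2O → As2O5 + 4 HI
n(I2) = 0.02046 L × 0.05952 mol/L = 1.218 × 10^-3 mol
From the 1:2 ratio, n(As2O3) = 1/2 × 1.218 × 10^-3 = 6.089 × 10^-4 mol
mass of As2O3 = 6.089 × 10^-4 × 197.84 g/mol = 0.1205 g

0.1205 g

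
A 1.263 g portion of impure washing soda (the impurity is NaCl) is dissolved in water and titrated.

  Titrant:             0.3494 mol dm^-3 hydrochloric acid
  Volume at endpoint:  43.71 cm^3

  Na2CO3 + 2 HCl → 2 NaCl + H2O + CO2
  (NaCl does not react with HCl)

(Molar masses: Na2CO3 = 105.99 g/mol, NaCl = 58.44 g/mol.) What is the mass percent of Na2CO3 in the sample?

64.08 %

n(HCl) = 0.04371 × 0.3494 = 0.01527 mol
Let x = n(Na2CO3), y = n(NaCl).
Titrant: 2x = 0.01527;  mass: 105.99x + 58.44y = 1.263
Solving, x = 7.636 × 10^-3 mol, y = 7.763 × 10^-3 mol
mass of Na2CO3 = 7.636 × 10^-3 × 105.99 = 0.8094 g
% Na2CO3 = 0.8094 / 1.263 × 100 = 64.08 %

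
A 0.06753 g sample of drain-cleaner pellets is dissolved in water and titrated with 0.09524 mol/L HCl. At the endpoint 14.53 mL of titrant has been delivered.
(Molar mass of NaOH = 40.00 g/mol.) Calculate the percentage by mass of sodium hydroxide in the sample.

NaOH + HCl → NaCl + H2O
n(HCl) = 0.01453 L × 0.09524 mol/L = 1.384 × 10^-3 mol
n(NaOH) = 1.384 × 10^-3 mol (1:1 ratio)
mass of NaOH = 1.384 × 10^-3 × 40.00 g/mol = 0.05535 g
% NaOH = 0.05535 / 0.06753 × 100 = 81.97 %

81.97 %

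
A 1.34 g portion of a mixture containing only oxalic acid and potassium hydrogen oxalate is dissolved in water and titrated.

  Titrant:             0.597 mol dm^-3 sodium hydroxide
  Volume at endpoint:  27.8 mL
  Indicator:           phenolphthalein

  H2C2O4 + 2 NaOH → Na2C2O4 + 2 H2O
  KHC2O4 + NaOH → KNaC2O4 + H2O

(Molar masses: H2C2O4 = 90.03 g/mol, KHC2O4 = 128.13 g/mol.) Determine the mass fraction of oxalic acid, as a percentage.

31.8 %

n(NaOH) = 0.0278 × 0.597 = 0.0166 mol
Let x = n(H2C2O4), y = n(KHC2O4).
Titrant: 2x + 1y = 0.0166;  mass: 90.03x + 128.13y = 1.34
Solving, x = 4.73 × 10^-3 mol, y = 7.13 × 10^-3 mol
mass of H2C2O4 = 4.73 × 10^-3 × 90.03 = 0.426 g
% H2C2O4 = 0.426 / 1.34 × 100 = 31.8 %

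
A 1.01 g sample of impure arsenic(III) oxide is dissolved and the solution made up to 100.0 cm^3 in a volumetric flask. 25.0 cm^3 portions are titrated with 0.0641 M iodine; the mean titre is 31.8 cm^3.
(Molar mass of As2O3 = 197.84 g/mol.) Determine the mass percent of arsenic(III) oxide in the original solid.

79.9 %

As2O3 + 2 I2 + 2 H2O → As2O5 + 4 HI
n(I2) per titration = 0.0318 × 0.0641 = 2.04 × 10^-3 mol
From the 1:2 ratio, n(As2O3) in each aliquot = 1/2 × 2.04 × 10^-3 = 1.02 × 10^-3 mol
n(As2O3) in the whole flask = 1.02 × 10^-3 × 100.0/25.0 = 4.08 × 10^-3 mol
mass of As2O3 = 4.08 × 10^-3 × 197.84 = 0.807 g
% As2O3 = 0.807 / 1.01 × 100 = 79.9 %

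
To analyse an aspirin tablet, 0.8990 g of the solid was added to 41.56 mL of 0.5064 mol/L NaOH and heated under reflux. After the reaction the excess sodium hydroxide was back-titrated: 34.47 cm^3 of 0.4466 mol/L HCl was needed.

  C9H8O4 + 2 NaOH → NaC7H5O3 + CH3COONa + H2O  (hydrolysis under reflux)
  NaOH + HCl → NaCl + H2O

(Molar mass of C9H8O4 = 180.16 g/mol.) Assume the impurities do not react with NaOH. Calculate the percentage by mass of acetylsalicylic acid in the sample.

n(NaOH) added = 0.04156 × 0.5064 = 0.02105 mol
n(HCl) used in back-titration = 0.03447 × 0.4466 = 0.01539 mol
n(NaOH) left over = 0.01539 mol (1:1 ratio)
n(NaOH) consumed by analyte = 0.02105 − 0.01539 = 5.652 × 10^-3 mol
From the 1:2 ratio, n(C9H8O4) = 1/2 × 5.652 × 10^-3 = 2.826 × 10^-3 mol
mass of C9H8O4 = 2.826 × 10^-3 × 180.16 = 0.5091 g
% C9H8O4 = 0.5091 / 0.8990 × 100 = 56.63 %

56.63 %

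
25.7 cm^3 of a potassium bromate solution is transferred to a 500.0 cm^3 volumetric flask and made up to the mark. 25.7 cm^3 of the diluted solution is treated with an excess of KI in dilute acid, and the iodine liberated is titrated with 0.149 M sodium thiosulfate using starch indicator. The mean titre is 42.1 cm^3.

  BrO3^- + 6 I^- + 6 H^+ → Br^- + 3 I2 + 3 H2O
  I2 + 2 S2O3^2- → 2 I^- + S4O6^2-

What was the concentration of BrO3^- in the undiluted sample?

n(S2O3^2-) = 0.0421 × 0.149 = 6.27 × 10^-3 mol
n(I2) = n(S2O3^2-)/2 = 3.14 × 10^-3 mol
From the 1:3 ratio, n(BrO3^-) in the aliquot = 1/3 × 3.14 × 10^-3 = 1.05 × 10^-3 mol
[BrO3^-]_dilute = 1.05 × 10^-3 / 0.0257 = 0.0407 mol/L
[BrO3^-]_original = 0.0407 × 500.0/25.7 = 0.791 mol/L

0.791 M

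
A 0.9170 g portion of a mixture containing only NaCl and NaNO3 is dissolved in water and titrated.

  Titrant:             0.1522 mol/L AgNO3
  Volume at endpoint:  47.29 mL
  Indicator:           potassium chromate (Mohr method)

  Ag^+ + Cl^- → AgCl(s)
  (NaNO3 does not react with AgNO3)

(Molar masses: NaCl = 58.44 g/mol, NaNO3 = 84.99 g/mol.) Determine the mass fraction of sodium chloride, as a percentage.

45.87 %

n(AgNO3) = 0.04729 × 0.1522 = 7.198 × 10^-3 mol
Let x = n(NaCl), y = n(NaNO3).
Titrant: 1x = 7.198 × 10^-3;  mass: 58.44x + 84.99y = 0.9170
Solving, x = 7.198 × 10^-3 mol, y = 5.840 × 10^-3 mol
mass of NaCl = 7.198 × 10^-3 × 58.44 = 0.4206 g
% NaCl = 0.4206 / 0.9170 × 100 = 45.87 %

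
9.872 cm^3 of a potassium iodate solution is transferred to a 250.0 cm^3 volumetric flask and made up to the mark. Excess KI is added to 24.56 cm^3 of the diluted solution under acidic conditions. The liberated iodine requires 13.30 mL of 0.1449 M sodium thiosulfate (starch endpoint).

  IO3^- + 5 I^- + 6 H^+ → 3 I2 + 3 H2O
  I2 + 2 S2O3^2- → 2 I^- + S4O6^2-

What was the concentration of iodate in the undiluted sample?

n(S2O3^2-) = 0.01330 × 0.1449 = 1.927 × 10^-3 mol
n(I2) = n(S2O3^2-)/2 = 9.636 × 10^-4 mol
From the 1:3 ratio, n(IO3^-) in the aliquot = 1/3 × 9.636 × 10^-4 = 3.212 × 10^-4 mol
[IO3^-]_dilute = 3.212 × 10^-4 / 0.02456 = 0.01308 mol/L
[IO3^-]_original = 0.01308 × 250.0/9.872 = 0.3312 mol/L

0.3312 M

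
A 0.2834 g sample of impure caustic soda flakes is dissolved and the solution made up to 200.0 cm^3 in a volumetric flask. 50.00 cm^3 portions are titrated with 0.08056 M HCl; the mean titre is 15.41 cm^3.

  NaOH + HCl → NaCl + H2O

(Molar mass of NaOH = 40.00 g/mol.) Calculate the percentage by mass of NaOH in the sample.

70.09 %

n(HCl) per titration = 0.01541 × 0.08056 = 1.241 × 10^-3 mol
n(NaOH) in each aliquot = 1.241 × 10^-3 mol (1:1 ratio)
n(NaOH) in the whole flask = 1.241 × 10^-3 × 200.0/50.00 = 4.966 × 10^-3 mol
mass of NaOH = 4.966 × 10^-3 × 40.00 = 0.1986 g
% NaOH = 0.1986 / 0.2834 × 100 = 70.09 %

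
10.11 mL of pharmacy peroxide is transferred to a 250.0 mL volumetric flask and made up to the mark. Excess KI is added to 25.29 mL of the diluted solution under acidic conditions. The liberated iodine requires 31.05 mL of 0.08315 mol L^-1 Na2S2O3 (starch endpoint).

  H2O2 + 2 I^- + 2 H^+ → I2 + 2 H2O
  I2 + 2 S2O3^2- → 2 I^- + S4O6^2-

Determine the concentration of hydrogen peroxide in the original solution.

n(S2O3^2-) = 0.03105 × 0.08315 = 2.582 × 10^-3 mol
n(I2) = n(S2O3^2-)/2 = 1.291 × 10^-3 mol
n(H2O2) in the aliquot = 1.291 × 10^-3 mol (1:1 ratio)
[H2O2]_dilute = 1.291 × 10^-3 / 0.02529 = 0.05104 mol/L
[H2O2]_original = 0.05104 × 250.0/10.11 = 1.262 mol/L

1.262 mol/L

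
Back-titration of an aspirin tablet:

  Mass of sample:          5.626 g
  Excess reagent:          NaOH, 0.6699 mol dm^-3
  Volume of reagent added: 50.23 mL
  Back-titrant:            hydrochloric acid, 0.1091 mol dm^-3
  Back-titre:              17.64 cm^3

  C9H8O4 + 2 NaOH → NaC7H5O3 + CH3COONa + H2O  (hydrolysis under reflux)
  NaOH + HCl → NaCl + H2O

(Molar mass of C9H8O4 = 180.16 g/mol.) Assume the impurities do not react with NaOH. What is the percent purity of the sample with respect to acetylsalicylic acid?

50.80 %

n(NaOH) added = 0.05023 × 0.6699 = 0.03365 mol
n(HCl) used in back-titration = 0.01764 × 0.1091 = 1.925 × 10^-3 mol
n(NaOH) left over = 1.925 × 10^-3 mol (1:1 ratio)
n(NaOH) consumed by analyte = 0.03365 − 1.925 × 10^-3 = 0.03172 mol
From the 1:2 ratio, n(C9H8O4) = 1/2 × 0.03172 = 0.01586 mol
mass of C9H8O4 = 0.01586 × 180.16 = 2.858 g
% C9H8O4 = 2.858 / 5.626 × 100 = 50.80 %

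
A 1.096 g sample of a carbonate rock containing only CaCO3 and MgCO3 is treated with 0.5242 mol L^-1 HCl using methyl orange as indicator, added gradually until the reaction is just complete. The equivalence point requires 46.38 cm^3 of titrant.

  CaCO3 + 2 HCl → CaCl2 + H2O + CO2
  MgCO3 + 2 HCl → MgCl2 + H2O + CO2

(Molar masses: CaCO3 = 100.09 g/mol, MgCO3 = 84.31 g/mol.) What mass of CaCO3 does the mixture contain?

n(HCl) = 0.04638 × 0.5242 = 0.02431 mol
Let x = n(CaCO3), y = n(MgCO3).
Titrant: 2x + 2y = 0.02431;  mass: 100.09x + 84.31y = 1.096
Solving, x = 4.506 × 10^-3 mol, y = 7.650 × 10^-3 mol
mass of CaCO3 = 4.506 × 10^-3 × 100.09 = 0.4510 g

0.4510 g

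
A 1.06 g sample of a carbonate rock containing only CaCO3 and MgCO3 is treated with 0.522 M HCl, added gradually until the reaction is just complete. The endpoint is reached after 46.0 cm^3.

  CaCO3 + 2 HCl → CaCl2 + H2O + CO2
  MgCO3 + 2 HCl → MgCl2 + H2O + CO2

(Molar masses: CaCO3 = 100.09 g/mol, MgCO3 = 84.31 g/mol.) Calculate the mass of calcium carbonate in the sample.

n(HCl) = 0.0460 × 0.522 = 0.0240 mol
Let x = n(CaCO3), y = n(MgCO3).
Titrant: 2x + 2y = 0.0240;  mass: 100.09x + 84.31y = 1.06
Solving, x = 3.03 × 10^-3 mol, y = 8.98 × 10^-3 mol
mass of CaCO3 = 3.03 × 10^-3 × 100.09 = 0.303 g

0.303 g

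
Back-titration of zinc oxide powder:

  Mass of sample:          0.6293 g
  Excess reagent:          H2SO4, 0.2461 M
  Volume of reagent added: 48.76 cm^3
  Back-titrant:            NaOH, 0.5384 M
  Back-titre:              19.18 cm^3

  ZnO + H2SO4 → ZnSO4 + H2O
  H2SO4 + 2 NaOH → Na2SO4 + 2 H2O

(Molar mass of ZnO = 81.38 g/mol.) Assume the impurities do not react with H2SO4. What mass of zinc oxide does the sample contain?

n(H2SO4) added = 0.04876 × 0.2461 = 0.01200 mol
n(NaOH) used in back-titration = 0.01918 × 0.5384 = 0.01033 mol
From the 1:2 ratio, n(H2SO4) left over = 1/2 × 0.01033 = 5.163 × 10^-3 mol
n(H2SO4) consumed by analyte = 0.01200 − 5.163 × 10^-3 = 6.837 × 10^-3 mol
n(ZnO) = 6.837 × 10^-3 mol (1:1 ratio)
mass of ZnO = 6.837 × 10^-3 × 81.38 = 0.5564 g

0.5564 g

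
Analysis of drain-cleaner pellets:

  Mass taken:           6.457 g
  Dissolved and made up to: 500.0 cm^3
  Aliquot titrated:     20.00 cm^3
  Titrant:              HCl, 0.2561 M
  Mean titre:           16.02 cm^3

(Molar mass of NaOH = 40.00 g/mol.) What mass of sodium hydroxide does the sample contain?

4.103 g

NaOH + HCl → NaCl + H2O
n(HCl) per titration = 0.01602 × 0.2561 = 4.103 × 10^-3 mol
n(NaOH) in each aliquot = 4.103 × 10^-3 mol (1:1 ratio)
n(NaOH) in the whole flask = 4.103 × 10^-3 × 500.0/20.00 = 0.1026 mol
mass of NaOH = 0.1026 × 40.00 = 4.103 g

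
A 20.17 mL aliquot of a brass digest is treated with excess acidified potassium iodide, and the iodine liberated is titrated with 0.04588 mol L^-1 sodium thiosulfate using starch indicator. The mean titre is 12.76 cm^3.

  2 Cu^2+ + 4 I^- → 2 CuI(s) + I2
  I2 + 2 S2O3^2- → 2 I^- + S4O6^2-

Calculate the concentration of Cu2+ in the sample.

n(S2O3^2-) = 0.01276 × 0.04588 = 5.854 × 10^-4 mol
n(I2) = n(S2O3^2-)/2 = 2.927 × 10^-4 mol
From the 2:1 ratio, n(Cu2+) in the aliquot = 2/1 × 2.927 × 10^-4 = 5.854 × 10^-4 mol
[Cu2+] = 5.854 × 10^-4 / 0.02017 = 0.02902 mol/L

0.02902 mol/L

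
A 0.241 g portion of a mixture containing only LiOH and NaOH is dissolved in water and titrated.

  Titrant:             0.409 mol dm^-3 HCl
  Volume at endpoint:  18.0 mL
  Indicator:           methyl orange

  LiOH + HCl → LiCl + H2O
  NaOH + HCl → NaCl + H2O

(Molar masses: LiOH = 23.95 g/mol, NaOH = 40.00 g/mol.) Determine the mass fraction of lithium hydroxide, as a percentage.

33.1 %

n(HCl) = 0.0180 × 0.409 = 7.36 × 10^-3 mol
Let x = n(LiOH), y = n(NaOH).
Titrant: 1x + 1y = 7.36 × 10^-3;  mass: 23.95x + 40.00y = 0.241
Solving, x = 3.33 × 10^-3 mol, y = 4.03 × 10^-3 mol
mass of LiOH = 3.33 × 10^-3 × 23.95 = 0.0798 g
% LiOH = 0.0798 / 0.241 × 100 = 33.1 %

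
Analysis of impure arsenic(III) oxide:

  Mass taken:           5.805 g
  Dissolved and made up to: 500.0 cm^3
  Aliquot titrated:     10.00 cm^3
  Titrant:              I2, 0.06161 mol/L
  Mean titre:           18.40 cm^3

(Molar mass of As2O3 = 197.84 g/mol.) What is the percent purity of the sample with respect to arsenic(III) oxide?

96.59 %

As2O3 + 2 I2 + 2 H2O → As2O5 + 4 HI
n(I2) per titration = 0.01840 × 0.06161 = 1.134 × 10^-3 mol
From the 1:2 ratio, n(As2O3) in each aliquot = 1/2 × 1.134 × 10^-3 = 5.668 × 10^-4 mol
n(As2O3) in the whole flask = 5.668 × 10^-4 × 500.0/10.00 = 0.02834 mol
mass of As2O3 = 0.02834 × 197.84 = 5.607 g
% As2O3 = 5.607 / 5.805 × 100 = 96.59 %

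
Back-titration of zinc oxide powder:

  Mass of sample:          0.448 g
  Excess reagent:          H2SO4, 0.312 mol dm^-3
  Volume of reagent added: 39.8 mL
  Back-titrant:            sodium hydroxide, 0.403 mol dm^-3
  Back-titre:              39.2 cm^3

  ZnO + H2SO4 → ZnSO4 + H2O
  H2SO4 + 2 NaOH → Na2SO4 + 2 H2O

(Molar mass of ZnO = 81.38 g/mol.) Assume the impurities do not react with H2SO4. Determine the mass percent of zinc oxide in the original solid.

82.1 %

n(H2SO4) added = 0.0398 × 0.312 = 0.0124 mol
n(NaOH) used in back-titration = 0.0392 × 0.403 = 0.0158 mol
From the 1:2 ratio, n(H2SO4) left over = 1/2 × 0.0158 = 7.90 × 10^-3 mol
n(H2SO4) consumed by analyte = 0.0124 − 7.90 × 10^-3 = 4.52 × 10^-3 mol
n(ZnO) = 4.52 × 10^-3 mol (1:1 ratio)
mass of ZnO = 4.52 × 10^-3 × 81.38 = 0.368 g
% ZnO = 0.368 / 0.448 × 100 = 82.1 %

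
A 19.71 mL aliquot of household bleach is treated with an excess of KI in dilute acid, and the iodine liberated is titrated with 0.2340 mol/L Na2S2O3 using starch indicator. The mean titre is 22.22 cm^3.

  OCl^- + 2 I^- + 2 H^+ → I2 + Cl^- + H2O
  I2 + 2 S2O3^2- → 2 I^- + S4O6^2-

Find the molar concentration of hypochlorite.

0.1319 mol/L

n(S2O3^2-) = 0.02222 × 0.2340 = 5.199 × 10^-3 mol
n(I2) = n(S2O3^2-)/2 = 2.600 × 10^-3 mol
n(OCl^-) in the aliquot = 2.600 × 10^-3 mol (1:1 ratio)
[OCl^-] = 2.600 × 10^-3 / 0.01971 = 0.1319 mol/L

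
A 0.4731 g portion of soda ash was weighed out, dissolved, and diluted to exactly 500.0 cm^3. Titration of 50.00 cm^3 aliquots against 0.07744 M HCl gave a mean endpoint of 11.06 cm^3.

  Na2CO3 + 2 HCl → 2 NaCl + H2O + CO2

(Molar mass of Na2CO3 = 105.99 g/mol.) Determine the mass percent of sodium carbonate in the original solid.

n(HCl) per titration = 0.01106 × 0.07744 = 8.565 × 10^-4 mol
From the 1:2 ratio, n(Na2CO3) in each aliquot = 1/2 × 8.565 × 10^-4 = 4.282 × 10^-4 mol
n(Na2CO3) in the whole flask = 4.282 × 10^-4 × 500.0/50.00 = 4.282 × 10^-3 mol
mass of Na2CO3 = 4.282 × 10^-3 × 105.99 = 0.4539 g
% Na2CO3 = 0.4539 / 0.4731 × 100 = 95.94 %

95.94 %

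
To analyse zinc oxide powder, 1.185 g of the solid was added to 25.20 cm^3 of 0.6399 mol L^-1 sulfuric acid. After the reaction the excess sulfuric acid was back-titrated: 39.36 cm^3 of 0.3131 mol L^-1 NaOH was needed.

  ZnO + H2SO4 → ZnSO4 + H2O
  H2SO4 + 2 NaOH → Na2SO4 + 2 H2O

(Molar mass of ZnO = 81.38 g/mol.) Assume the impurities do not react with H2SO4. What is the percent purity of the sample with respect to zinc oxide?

n(H2SO4) added = 0.02520 × 0.6399 = 0.01613 mol
n(NaOH) used in back-titration = 0.03936 × 0.3131 = 0.01232 mol
From the 1:2 ratio, n(H2SO4) left over = 1/2 × 0.01232 = 6.162 × 10^-3 mol
n(H2SO4) consumed by analyte = 0.01613 − 6.162 × 10^-3 = 9.964 × 10^-3 mol
n(ZnO) = 9.964 × 10^-3 mol (1:1 ratio)
mass of ZnO = 9.964 × 10^-3 × 81.38 = 0.8108 g
% ZnO = 0.8108 / 1.185 × 100 = 68.43 %

68.43 %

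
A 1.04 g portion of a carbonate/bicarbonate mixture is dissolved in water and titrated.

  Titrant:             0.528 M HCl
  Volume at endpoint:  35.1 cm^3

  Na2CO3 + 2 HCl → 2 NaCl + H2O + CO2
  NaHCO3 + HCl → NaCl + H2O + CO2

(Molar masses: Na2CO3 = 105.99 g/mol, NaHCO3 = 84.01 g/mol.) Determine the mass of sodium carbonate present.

0.883 g

n(HCl) = 0.0351 × 0.528 = 0.0185 mol
Let x = n(Na2CO3), y = n(NaHCO3).
Titrant: 2x + 1y = 0.0185;  mass: 105.99x + 84.01y = 1.04
Solving, x = 8.33 × 10^-3 mol, y = 1.87 × 10^-3 mol
mass of Na2CO3 = 8.33 × 10^-3 × 105.99 = 0.883 g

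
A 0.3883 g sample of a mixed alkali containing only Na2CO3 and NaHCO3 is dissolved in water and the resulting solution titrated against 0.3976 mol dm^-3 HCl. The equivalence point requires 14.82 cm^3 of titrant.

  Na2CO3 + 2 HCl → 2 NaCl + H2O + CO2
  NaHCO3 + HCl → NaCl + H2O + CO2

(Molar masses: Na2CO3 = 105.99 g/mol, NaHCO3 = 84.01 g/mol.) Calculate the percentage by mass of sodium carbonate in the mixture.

n(HCl) = 0.01482 × 0.3976 = 5.892 × 10^-3 mol
Let x = n(Na2CO3), y = n(NaHCO3).
Titrant: 2x + 1y = 5.892 × 10^-3;  mass: 105.99x + 84.01y = 0.3883
Solving, x = 1.721 × 10^-3 mol, y = 2.451 × 10^-3 mol
mass of Na2CO3 = 1.721 × 10^-3 × 105.99 = 0.1824 g
% Na2CO3 = 0.1824 / 0.3883 × 100 = 46.96 %

46.96 %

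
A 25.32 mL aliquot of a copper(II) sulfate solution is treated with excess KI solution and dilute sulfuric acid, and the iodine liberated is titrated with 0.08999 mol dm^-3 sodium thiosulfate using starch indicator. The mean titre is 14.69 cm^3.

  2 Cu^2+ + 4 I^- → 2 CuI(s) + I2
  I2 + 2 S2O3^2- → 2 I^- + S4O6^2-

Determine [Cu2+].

0.05221 mol/L

n(S2O3^2-) = 0.01469 × 0.08999 = 1.322 × 10^-3 mol
n(I2) = n(S2O3^2-)/2 = 6.610 × 10^-4 mol
From the 2:1 ratio, n(Cu2+) in the aliquot = 2/1 × 6.610 × 10^-4 = 1.322 × 10^-3 mol
[Cu2+] = 1.322 × 10^-3 / 0.02532 = 0.05221 mol/L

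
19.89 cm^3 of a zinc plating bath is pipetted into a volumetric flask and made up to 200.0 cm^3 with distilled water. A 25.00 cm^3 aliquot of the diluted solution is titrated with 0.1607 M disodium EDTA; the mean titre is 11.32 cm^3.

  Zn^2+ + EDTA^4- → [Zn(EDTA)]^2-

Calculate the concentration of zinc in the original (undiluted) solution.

n(EDTA) = 0.01132 × 0.1607 = 1.819 × 10^-3 mol
n(Zn2+) in the aliquot = 1.819 × 10^-3 mol (1:1 ratio)
[Zn2+]_dilute = 1.819 × 10^-3 / 0.02500 = 0.07276 mol/L
Dilution factor = 200.0 / 19.89 = 10.06
[Zn2+]_stock = 0.07276 × 10.06 = 0.7317 mol/L

0.7317 M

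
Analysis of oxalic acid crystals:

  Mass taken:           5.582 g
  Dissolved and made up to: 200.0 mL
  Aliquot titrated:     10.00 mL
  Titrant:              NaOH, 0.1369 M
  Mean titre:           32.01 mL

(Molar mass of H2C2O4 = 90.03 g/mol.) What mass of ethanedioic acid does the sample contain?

H2C2O4 + 2 NaOH → Na2C2O4 + 2 H2O
n(NaOH) per titration = 0.03201 × 0.1369 = 4.382 × 10^-3 mol
From the 1:2 ratio, n(H2C2O4) in each aliquot = 1/2 × 4.382 × 10^-3 = 2.191 × 10^-3 mol
n(H2C2O4) in the whole flask = 2.191 × 10^-3 × 200.0/10.00 = 0.04382 mol
mass of H2C2O4 = 0.04382 × 90.03 = 3.945 g

3.945 g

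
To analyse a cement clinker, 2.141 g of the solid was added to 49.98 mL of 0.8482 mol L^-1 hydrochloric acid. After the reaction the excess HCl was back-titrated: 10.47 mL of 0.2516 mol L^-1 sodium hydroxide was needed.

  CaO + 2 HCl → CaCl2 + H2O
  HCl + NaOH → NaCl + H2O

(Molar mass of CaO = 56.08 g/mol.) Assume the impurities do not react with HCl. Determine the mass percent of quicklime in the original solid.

52.07 %

n(HCl) added = 0.04998 × 0.8482 = 0.04239 mol
n(NaOH) used in back-titration = 0.01047 × 0.2516 = 2.634 × 10^-3 mol
n(HCl) left over = 2.634 × 10^-3 mol (1:1 ratio)
n(HCl) consumed by analyte = 0.04239 − 2.634 × 10^-3 = 0.03976 mol
From the 1:2 ratio, n(CaO) = 1/2 × 0.03976 = 0.01988 mol
mass of CaO = 0.01988 × 56.08 = 1.115 g
% CaO = 1.115 / 2.141 × 100 = 52.07 %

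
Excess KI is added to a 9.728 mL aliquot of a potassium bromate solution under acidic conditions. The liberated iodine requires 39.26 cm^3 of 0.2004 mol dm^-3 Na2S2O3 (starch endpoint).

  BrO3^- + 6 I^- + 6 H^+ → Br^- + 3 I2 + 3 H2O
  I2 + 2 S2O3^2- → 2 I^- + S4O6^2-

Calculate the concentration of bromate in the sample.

0.1348 mol/L

n(S2O3^2-) = 0.03926 × 0.2004 = 7.868 × 10^-3 mol
n(I2) = n(S2O3^2-)/2 = 3.934 × 10^-3 mol
From the 1:3 ratio, n(BrO3^-) in the aliquot = 1/3 × 3.934 × 10^-3 = 1.311 × 10^-3 mol
[BrO3^-] = 1.311 × 10^-3 / 0.009728 = 0.1348 mol/L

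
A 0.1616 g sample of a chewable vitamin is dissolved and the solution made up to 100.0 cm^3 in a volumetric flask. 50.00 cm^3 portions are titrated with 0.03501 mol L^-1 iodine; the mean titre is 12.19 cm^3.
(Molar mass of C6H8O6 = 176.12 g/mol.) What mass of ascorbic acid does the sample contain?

C6H8O6 + I2 → C6H6O6 + 2 HI
n(I2) per titration = 0.01219 × 0.03501 = 4.268 × 10^-4 mol
n(C6H8O6) in each aliquot = 4.268 × 10^-4 mol (1:1 ratio)
n(C6H8O6) in the whole flask = 4.268 × 10^-4 × 100.0/50.00 = 8.535 × 10^-4 mol
mass of C6H8O6 = 8.535 × 10^-4 × 176.12 = 0.1503 g

0.1503 g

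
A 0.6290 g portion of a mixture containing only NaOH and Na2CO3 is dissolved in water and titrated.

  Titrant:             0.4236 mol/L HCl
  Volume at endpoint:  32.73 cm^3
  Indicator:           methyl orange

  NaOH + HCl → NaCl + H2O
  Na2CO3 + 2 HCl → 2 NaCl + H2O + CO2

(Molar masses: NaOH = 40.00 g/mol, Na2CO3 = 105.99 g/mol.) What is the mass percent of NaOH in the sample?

n(HCl) = 0.03273 × 0.4236 = 0.01386 mol
Let x = n(NaOH), y = n(Na2CO3).
Titrant: 1x + 2y = 0.01386;  mass: 40.00x + 105.99y = 0.6290
Solving, x = 8.137 × 10^-3 mol, y = 2.864 × 10^-3 mol
mass of NaOH = 8.137 × 10^-3 × 40.00 = 0.3255 g
% NaOH = 0.3255 / 0.6290 × 100 = 51.75 %

51.75 %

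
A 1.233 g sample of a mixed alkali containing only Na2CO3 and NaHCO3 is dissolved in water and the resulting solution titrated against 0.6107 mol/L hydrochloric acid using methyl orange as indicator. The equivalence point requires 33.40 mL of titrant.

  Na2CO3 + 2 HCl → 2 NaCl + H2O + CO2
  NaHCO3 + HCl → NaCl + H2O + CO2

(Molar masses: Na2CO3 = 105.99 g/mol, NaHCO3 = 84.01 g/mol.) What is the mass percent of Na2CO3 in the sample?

66.60 %

n(HCl) = 0.03340 × 0.6107 = 0.02040 mol
Let x = n(Na2CO3), y = n(NaHCO3).
Titrant: 2x + 1y = 0.02040;  mass: 105.99x + 84.01y = 1.233
Solving, x = 7.748 × 10^-3 mol, y = 4.902 × 10^-3 mol
mass of Na2CO3 = 7.748 × 10^-3 × 105.99 = 0.8212 g
% Na2CO3 = 0.8212 / 1.233 × 100 = 66.60 %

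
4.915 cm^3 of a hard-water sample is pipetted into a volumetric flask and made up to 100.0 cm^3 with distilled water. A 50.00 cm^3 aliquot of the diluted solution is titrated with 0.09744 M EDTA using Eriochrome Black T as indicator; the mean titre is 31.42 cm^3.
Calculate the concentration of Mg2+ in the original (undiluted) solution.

1.246 M

Mg^2+ + EDTA^4- → [Mg(EDTA)]^2-
n(EDTA) = 0.03142 × 0.09744 = 3.062 × 10^-3 mol
n(Mg2+) in the aliquot = 3.062 × 10^-3 mol (1:1 ratio)
[Mg2+]_dilute = 3.062 × 10^-3 / 0.05000 = 0.06123 mol/L
Dilution factor = 100.0 / 4.915 = 20.35
[Mg2+]_stock = 0.06123 × 20.35 = 1.246 mol/L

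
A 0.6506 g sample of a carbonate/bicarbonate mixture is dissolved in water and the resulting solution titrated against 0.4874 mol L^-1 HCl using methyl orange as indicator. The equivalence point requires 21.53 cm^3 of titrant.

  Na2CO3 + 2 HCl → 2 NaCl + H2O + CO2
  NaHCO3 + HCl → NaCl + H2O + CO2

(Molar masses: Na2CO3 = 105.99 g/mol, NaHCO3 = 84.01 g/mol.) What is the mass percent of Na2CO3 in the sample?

n(HCl) = 0.02153 × 0.4874 = 0.01049 mol
Let x = n(Na2CO3), y = n(NaHCO3).
Titrant: 2x + 1y = 0.01049;  mass: 105.99x + 84.01y = 0.6506
Solving, x = 3.724 × 10^-3 mol, y = 3.046 × 10^-3 mol
mass of Na2CO3 = 3.724 × 10^-3 × 105.99 = 0.3947 g
% Na2CO3 = 0.3947 / 0.6506 × 100 = 60.66 %

60.66 %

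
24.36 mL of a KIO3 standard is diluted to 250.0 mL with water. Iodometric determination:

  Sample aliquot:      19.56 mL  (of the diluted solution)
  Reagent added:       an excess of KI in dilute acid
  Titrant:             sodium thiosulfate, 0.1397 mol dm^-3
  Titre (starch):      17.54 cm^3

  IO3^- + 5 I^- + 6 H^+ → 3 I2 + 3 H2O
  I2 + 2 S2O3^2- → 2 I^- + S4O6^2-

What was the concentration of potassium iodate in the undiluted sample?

0.2143 mol/L

n(S2O3^2-) = 0.01754 × 0.1397 = 2.450 × 10^-3 mol
n(I2) = n(S2O3^2-)/2 = 1.225 × 10^-3 mol
From the 1:3 ratio, n(IO3^-) in the aliquot = 1/3 × 1.225 × 10^-3 = 4.084 × 10^-4 mol
[IO3^-]_dilute = 4.084 × 10^-4 / 0.01956 = 0.02088 mol/L
[IO3^-]_original = 0.02088 × 250.0/24.36 = 0.2143 mol/L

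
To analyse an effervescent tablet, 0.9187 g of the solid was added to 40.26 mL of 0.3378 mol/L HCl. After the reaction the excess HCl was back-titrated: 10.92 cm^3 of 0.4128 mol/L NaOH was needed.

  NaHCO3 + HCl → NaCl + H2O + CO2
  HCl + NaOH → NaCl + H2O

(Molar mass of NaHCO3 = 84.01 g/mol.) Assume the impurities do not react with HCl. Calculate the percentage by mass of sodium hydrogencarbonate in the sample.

83.14 %

n(HCl) added = 0.04026 × 0.3378 = 0.01360 mol
n(NaOH) used in back-titration = 0.01092 × 0.4128 = 4.508 × 10^-3 mol
n(HCl) left over = 4.508 × 10^-3 mol (1:1 ratio)
n(HCl) consumed by analyte = 0.01360 − 4.508 × 10^-3 = 9.092 × 10^-3 mol
n(NaHCO3) = 9.092 × 10^-3 mol (1:1 ratio)
mass of NaHCO3 = 9.092 × 10^-3 × 84.01 = 0.7638 g
% NaHCO3 = 0.7638 / 0.9187 × 100 = 83.14 %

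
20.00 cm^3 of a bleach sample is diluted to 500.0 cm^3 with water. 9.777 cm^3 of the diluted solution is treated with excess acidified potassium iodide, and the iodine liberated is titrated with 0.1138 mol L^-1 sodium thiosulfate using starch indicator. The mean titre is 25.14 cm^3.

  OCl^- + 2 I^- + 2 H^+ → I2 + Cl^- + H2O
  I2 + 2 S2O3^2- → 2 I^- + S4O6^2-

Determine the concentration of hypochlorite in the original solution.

3.658 mol/L

n(S2O3^2-) = 0.02514 × 0.1138 = 2.861 × 10^-3 mol
n(I2) = n(S2O3^2-)/2 = 1.430 × 10^-3 mol
n(OCl^-) in the aliquot = 1.430 × 10^-3 mol (1:1 ratio)
[OCl^-]_dilute = 1.430 × 10^-3 / 0.009777 = 0.1463 mol/L
[OCl^-]_original = 0.1463 × 500.0/20.00 = 3.658 mol/L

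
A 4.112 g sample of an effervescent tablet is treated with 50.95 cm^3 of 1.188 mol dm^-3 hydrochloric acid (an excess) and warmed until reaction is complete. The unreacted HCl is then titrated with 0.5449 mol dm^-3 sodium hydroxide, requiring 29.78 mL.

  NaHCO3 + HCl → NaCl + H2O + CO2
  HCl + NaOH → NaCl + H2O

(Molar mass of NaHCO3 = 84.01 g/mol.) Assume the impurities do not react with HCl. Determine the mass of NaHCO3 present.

n(HCl) added = 0.05095 × 1.188 = 0.06053 mol
n(NaOH) used in back-titration = 0.02978 × 0.5449 = 0.01623 mol
n(HCl) left over = 0.01623 mol (1:1 ratio)
n(HCl) consumed by analyte = 0.06053 − 0.01623 = 0.04430 mol
n(NaHCO3) = 0.04430 mol (1:1 ratio)
mass of NaHCO3 = 0.04430 × 84.01 = 3.722 g

3.722 g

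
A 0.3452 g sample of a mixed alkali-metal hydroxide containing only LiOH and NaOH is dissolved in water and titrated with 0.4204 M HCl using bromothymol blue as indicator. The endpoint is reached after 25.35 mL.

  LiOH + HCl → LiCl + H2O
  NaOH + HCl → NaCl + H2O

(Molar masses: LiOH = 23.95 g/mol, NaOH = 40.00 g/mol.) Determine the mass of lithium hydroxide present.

0.1210 g

n(HCl) = 0.02535 × 0.4204 = 0.01066 mol
Let x = n(LiOH), y = n(NaOH).
Titrant: 1x + 1y = 0.01066;  mass: 23.95x + 40.00y = 0.3452
Solving, x = 5.052 × 10^-3 mol, y = 5.605 × 10^-3 mol
mass of LiOH = 5.052 × 10^-3 × 23.95 = 0.1210 g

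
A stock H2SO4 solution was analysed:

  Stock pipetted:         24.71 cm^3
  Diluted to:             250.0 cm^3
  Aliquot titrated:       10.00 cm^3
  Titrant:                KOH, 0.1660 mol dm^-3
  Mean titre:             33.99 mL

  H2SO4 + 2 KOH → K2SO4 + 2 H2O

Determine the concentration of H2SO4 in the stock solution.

2.854 mol/L

n(KOH) = 0.03399 × 0.1660 = 5.642 × 10^-3 mol
From the 1:2 ratio, n(H2SO4) in the aliquot = 1/2 × 5.642 × 10^-3 = 2.821 × 10^-3 mol
[H2SO4]_dilute = 2.821 × 10^-3 / 0.01000 = 0.2821 mol/L
Dilution factor = 250.0 / 24.71 = 10.12
[H2SO4]_stock = 0.2821 × 10.12 = 2.854 mol/L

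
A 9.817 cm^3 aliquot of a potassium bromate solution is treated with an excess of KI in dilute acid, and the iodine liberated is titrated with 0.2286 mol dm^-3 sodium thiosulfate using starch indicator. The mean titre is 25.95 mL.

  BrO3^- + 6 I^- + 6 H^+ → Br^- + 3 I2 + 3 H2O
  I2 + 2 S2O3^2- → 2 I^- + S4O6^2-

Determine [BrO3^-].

n(S2O3^2-) = 0.02595 × 0.2286 = 5.932 × 10^-3 mol
n(I2) = n(S2O3^2-)/2 = 2.966 × 10^-3 mol
From the 1:3 ratio, n(BrO3^-) in the aliquot = 1/3 × 2.966 × 10^-3 = 9.887 × 10^-4 mol
[BrO3^-] = 9.887 × 10^-4 / 0.009817 = 0.1007 mol/L

0.1007 mol/L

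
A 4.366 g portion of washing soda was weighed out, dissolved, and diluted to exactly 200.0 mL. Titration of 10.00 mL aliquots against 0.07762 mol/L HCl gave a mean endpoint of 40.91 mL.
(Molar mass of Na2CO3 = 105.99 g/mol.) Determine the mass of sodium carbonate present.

Na2CO3 + 2 HCl → 2 NaCl + H2O + CO2
n(HCl) per titration = 0.04091 × 0.07762 = 3.175 × 10^-3 mol
From the 1:2 ratio, n(Na2CO3) in each aliquot = 1/2 × 3.175 × 10^-3 = 1.588 × 10^-3 mol
n(Na2CO3) in the whole flask = 1.588 × 10^-3 × 200.0/10.00 = 0.03175 mol
mass of Na2CO3 = 0.03175 × 105.99 = 3.366 g

3.366 g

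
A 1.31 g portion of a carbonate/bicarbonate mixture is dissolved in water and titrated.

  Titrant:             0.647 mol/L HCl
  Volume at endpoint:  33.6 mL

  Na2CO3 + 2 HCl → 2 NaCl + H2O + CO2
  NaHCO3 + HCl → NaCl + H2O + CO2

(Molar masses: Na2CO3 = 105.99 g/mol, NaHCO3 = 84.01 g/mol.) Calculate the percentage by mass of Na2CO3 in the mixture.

n(HCl) = 0.0336 × 0.647 = 0.0217 mol
Let x = n(Na2CO3), y = n(NaHCO3).
Titrant: 2x + 1y = 0.0217;  mass: 105.99x + 84.01y = 1.31
Solving, x = 8.32 × 10^-3 mol, y = 5.09 × 10^-3 mol
mass of Na2CO3 = 8.32 × 10^-3 × 105.99 = 0.882 g
% Na2CO3 = 0.882 / 1.31 × 100 = 67.3 %

67.3 %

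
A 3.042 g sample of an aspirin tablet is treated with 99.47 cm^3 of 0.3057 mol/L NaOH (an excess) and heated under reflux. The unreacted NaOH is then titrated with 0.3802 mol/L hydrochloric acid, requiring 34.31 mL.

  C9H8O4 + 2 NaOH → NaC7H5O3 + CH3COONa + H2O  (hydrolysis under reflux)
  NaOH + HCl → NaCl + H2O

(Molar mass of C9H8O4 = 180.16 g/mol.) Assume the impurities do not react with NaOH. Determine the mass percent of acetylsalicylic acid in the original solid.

n(NaOH) added = 0.09947 × 0.3057 = 0.03041 mol
n(HCl) used in back-titration = 0.03431 × 0.3802 = 0.01304 mol
n(NaOH) left over = 0.01304 mol (1:1 ratio)
n(NaOH) consumed by analyte = 0.03041 − 0.01304 = 0.01736 mol
From the 1:2 ratio, n(C9H8O4) = 1/2 × 0.01736 = 8.682 × 10^-3 mol
mass of C9H8O4 = 8.682 × 10^-3 × 180.16 = 1.564 g
% C9H8O4 = 1.564 / 3.042 × 100 = 51.42 %

51.42 %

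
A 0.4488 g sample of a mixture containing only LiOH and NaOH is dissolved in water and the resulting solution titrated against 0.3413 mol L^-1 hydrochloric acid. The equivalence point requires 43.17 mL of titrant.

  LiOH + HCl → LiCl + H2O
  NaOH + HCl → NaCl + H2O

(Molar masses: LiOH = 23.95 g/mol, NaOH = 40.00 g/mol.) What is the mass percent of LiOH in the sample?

n(HCl) = 0.04317 × 0.3413 = 0.01473 mol
Let x = n(LiOH), y = n(NaOH).
Titrant: 1x + 1y = 0.01473;  mass: 23.95x + 40.00y = 0.4488
Solving, x = 8.757 × 10^-3 mol, y = 5.976 × 10^-3 mol
mass of LiOH = 8.757 × 10^-3 × 23.95 = 0.2097 g
% LiOH = 0.2097 / 0.4488 × 100 = 46.73 %

46.73 %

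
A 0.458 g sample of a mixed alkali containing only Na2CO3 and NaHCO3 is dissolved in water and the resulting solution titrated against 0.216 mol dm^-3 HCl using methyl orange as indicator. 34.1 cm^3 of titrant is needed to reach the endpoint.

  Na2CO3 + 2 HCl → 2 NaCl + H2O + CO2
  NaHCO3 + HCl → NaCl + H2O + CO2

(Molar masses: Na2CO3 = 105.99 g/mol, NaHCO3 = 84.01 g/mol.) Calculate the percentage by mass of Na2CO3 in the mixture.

n(HCl) = 0.0341 × 0.216 = 7.37 × 10^-3 mol
Let x = n(Na2CO3), y = n(NaHCO3).
Titrant: 2x + 1y = 7.37 × 10^-3;  mass: 105.99x + 84.01y = 0.458
Solving, x = 2.59 × 10^-3 mol, y = 2.18 × 10^-3 mol
mass of Na2CO3 = 2.59 × 10^-3 × 105.99 = 0.275 g
% Na2CO3 = 0.275 / 0.458 × 100 = 60.0 %

60.0 %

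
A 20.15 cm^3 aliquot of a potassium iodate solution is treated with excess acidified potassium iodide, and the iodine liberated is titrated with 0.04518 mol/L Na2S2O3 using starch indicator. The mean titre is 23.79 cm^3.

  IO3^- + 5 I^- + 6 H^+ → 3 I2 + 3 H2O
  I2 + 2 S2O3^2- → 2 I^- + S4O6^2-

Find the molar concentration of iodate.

n(S2O3^2-) = 0.02379 × 0.04518 = 1.075 × 10^-3 mol
n(I2) = n(S2O3^2-)/2 = 5.374 × 10^-4 mol
From the 1:3 ratio, n(IO3^-) in the aliquot = 1/3 × 5.374 × 10^-4 = 1.791 × 10^-4 mol
[IO3^-] = 1.791 × 10^-4 / 0.02015 = 0.008890 mol/L

0.008890 mol/L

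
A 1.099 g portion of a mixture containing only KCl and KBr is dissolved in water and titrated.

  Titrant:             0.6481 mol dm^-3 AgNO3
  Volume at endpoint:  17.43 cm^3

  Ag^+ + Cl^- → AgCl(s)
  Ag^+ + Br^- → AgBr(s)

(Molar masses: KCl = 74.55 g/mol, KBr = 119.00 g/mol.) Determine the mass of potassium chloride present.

n(AgNO3) = 0.01743 × 0.6481 = 0.01130 mol
Let x = n(KCl), y = n(KBr).
Titrant: 1x + 1y = 0.01130;  mass: 74.55x + 119.00y = 1.099
Solving, x = 5.518 × 10^-3 mol, y = 5.779 × 10^-3 mol
mass of KCl = 5.518 × 10^-3 × 74.55 = 0.4114 g

0.4114 g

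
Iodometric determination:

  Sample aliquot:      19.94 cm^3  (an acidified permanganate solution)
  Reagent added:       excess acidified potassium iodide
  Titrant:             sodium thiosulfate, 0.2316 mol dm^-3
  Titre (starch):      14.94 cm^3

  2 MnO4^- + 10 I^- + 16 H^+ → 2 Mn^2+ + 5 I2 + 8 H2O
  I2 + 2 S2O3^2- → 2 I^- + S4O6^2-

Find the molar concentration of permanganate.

n(S2O3^2-) = 0.01494 × 0.2316 = 3.460 × 10^-3 mol
n(I2) = n(S2O3^2-)/2 = 1.730 × 10^-3 mol
From the 2:5 ratio, n(MnO4^-) in the aliquot = 2/5 × 1.730 × 10^-3 = 6.920 × 10^-4 mol
[MnO4^-] = 6.920 × 10^-4 / 0.01994 = 0.03471 mol/L

0.03471 mol/L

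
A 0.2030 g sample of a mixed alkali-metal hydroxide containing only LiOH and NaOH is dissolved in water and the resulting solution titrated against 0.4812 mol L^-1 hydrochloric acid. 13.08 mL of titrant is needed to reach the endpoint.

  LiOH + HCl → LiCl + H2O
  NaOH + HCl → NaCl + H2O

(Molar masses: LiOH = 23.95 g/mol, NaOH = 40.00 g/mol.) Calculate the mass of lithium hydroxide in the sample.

n(HCl) = 0.01308 × 0.4812 = 6.294 × 10^-3 mol
Let x = n(LiOH), y = n(NaOH).
Titrant: 1x + 1y = 6.294 × 10^-3;  mass: 23.95x + 40.00y = 0.2030
Solving, x = 3.038 × 10^-3 mol, y = 3.256 × 10^-3 mol
mass of LiOH = 3.038 × 10^-3 × 23.95 = 0.07277 g

0.07277 g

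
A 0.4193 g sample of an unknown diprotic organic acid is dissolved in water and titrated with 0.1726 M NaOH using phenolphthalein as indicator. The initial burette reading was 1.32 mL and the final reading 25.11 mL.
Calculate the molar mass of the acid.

204.2 g/mol

n(NaOH) = 0.02379 L × 0.1726 mol/L = 4.106 × 10^-3 mol
From the 1:2 ratio, n(H2A) = 1/2 × 4.106 × 10^-3 = 2.053 × 10^-3 mol
M = m / n = 0.4193 g / 2.053 × 10^-3 mol = 204.2 g/mol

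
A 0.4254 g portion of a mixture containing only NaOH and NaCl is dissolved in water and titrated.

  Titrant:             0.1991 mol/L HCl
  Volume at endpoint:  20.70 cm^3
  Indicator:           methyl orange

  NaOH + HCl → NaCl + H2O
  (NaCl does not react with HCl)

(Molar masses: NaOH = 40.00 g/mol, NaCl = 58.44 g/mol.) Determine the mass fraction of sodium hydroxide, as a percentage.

38.75 %

n(HCl) = 0.02070 × 0.1991 = 4.121 × 10^-3 mol
Let x = n(NaOH), y = n(NaCl).
Titrant: 1x = 4.121 × 10^-3;  mass: 40.00x + 58.44y = 0.4254
Solving, x = 4.121 × 10^-3 mol, y = 4.458 × 10^-3 mol
mass of NaOH = 4.121 × 10^-3 × 40.00 = 0.1649 g
% NaOH = 0.1649 / 0.4254 × 100 = 38.75 %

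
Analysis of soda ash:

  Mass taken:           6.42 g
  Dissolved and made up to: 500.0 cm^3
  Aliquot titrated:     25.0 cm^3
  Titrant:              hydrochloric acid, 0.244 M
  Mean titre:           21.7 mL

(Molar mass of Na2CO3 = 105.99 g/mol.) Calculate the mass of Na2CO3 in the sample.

5.61 g

Na2CO3 + 2 HCl → 2 NaCl + H2O + CO2
n(HCl) per titration = 0.0217 × 0.244 = 5.29 × 10^-3 mol
From the 1:2 ratio, n(Na2CO3) in each aliquot = 1/2 × 5.29 × 10^-3 = 2.65 × 10^-3 mol
n(Na2CO3) in the whole flask = 2.65 × 10^-3 × 500.0/25.0 = 0.0529 mol
mass of Na2CO3 = 0.0529 × 105.99 = 5.61 g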